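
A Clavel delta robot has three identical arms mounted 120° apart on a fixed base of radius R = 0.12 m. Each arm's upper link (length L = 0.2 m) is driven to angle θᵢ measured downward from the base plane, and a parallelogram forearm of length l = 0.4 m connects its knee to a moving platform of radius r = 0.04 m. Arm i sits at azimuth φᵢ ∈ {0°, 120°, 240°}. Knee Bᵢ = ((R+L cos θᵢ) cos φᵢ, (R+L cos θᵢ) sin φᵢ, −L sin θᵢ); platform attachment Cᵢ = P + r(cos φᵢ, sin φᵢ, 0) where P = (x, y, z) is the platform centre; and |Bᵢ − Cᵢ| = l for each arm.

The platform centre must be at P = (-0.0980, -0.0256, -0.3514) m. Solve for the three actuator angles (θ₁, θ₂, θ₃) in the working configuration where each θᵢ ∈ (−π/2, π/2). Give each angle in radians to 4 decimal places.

θ₁ = 0.6982, θ₂ = 0.2619, θ₃ = 0.0874

φ1=0.0° → target in arm frame (-0.0980, -0.0256)
  A=0.1780, B=-0.3514, C=(l²−L²−A²−y'²−z²)/(2L)=-0.0896
  √(A²+B²)=0.3939;  θ1 = -1.1019+1.8001 ≈ 0.6982
rotate P by −φ2: (0.0268, 0.0977, -0.3514)
  A cos θ + B sin θ = C:  0.0532·cos θ + -0.3514·sin θ = -0.0396
  √(A²+B²)=0.3554;  θ2 = -1.4206+1.6825 ≈ 0.2619
arm 3 (φ=240.0°): x'=0.0712, y'=-0.0721
  e−x'=0.0088;  (l²−L²−(e−x')²−y'²−z²)/2L = -0.0219
  θ3 = atan2(B,A) + arccos(C/0.3515) = 0.0874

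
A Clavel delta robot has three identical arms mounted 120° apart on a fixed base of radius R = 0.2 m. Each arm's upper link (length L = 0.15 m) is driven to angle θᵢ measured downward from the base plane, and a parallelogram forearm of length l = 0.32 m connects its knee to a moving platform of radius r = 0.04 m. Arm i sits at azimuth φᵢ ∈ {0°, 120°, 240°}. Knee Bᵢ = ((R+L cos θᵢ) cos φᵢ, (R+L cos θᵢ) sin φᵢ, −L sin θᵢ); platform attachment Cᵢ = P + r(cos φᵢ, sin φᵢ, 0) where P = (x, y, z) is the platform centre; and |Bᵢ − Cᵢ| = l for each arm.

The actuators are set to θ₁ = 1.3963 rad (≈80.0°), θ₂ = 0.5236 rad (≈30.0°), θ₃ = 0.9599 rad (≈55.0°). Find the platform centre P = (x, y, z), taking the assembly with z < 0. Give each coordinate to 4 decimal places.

(-0.0858, 0.0431, -0.3109)

arm 1 at φ=0.0°: e+L cos θ1 = 0.1860;  O1 = (0.1860, 0.0000, -0.1477)
φ2=120.0°: virtual centre (-0.1450, 0.2511, -0.0750), radius l
arm 3 at φ=240.0°: e+L cos θ3 = 0.2460;  O3 = (-0.1230, -0.2131, -0.1229)
subtract pairs → two planes through P
linear system: -0.6620x+0.5021y = 0.0332−0.1454z; -0.6181x+-0.4262y = 0.0192−0.0497z
det = 0.5925;  x = -0.0402+0.1467z,  y = 0.0132+-0.0962z
into |P−O₁|² = l²: 1.0308z² + 0.2265z + -0.0292 = 0;  Δ = 0.1718;  z = -0.3109 or 0.0912 → z<0 root = -0.3109
x = -0.0858, y = 0.0431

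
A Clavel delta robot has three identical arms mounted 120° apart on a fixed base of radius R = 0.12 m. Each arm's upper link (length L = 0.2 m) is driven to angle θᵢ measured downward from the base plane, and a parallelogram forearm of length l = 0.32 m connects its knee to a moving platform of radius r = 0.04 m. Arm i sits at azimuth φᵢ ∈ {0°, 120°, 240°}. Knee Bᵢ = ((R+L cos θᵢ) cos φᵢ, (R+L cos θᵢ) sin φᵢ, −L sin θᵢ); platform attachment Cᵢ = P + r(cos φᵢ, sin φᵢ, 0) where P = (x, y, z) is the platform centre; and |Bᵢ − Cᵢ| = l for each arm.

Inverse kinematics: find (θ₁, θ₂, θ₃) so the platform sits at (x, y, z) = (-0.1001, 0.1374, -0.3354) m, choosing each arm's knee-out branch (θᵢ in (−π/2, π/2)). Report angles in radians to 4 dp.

θ₁ = 1.2215, θ₂ = 0.1743, θ₃ = 1.1346

rotate P by −φ1: (-0.1001, 0.1374, -0.3354)
  A=0.1801, B=-0.3354, C=(l²−L²−A²−y'²−z²)/(2L)=-0.2535
  √(A²+B²)=0.3807;  θ1 = -1.0780+2.2995 ≈ 1.2215
arm 2 (φ=120.0°): x'=0.1690, y'=0.0180
  e−x'=-0.0890;  (l²−L²−(e−x')²−y'²−z²)/2L = -0.1459
  γ=atan2(-0.3354,-0.0890)=-1.8303;  ψ=arccos(-0.4203)=2.0046;  θ2=γ+ψ≈0.1743
arm 3 (φ=240.0°): x'=-0.0689, y'=-0.1554
  e−x'=0.1489;  (l²−L²−(e−x')²−y'²−z²)/2L = -0.2411
  γ=atan2(-0.3354,0.1489)=-1.1529;  ψ=arccos(-0.6569)=2.2874;  θ3=γ+ψ≈1.1346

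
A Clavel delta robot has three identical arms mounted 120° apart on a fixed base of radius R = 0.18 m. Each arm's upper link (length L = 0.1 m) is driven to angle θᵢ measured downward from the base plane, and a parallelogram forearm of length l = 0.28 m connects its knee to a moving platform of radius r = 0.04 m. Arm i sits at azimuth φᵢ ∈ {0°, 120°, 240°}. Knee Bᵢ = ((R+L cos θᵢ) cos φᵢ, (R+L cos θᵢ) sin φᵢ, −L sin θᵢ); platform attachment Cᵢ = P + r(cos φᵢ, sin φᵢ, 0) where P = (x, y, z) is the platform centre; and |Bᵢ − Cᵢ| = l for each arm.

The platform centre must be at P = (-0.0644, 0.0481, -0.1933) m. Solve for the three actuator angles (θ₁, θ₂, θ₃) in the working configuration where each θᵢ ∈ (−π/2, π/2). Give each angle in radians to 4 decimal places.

rotate P by −φ1: (-0.0644, 0.0481, -0.1933)
  A cos θ + B sin θ = C:  0.2044·cos θ + -0.1933·sin θ = -0.0653
  γ=atan2(-0.1933,0.2044)=-0.7575;  ψ=arccos(-0.2321)=1.8050;  θ1=γ+ψ≈1.0475
rotate P by −φ2: (0.0739, 0.0317, -0.1933)
  A cos θ + B sin θ = C:  0.0661·cos θ + -0.1933·sin θ = 0.1283
  γ=atan2(-0.1933,0.0661)=-1.2411;  ψ=arccos(0.6278)=0.8920;  θ2=γ+ψ≈-0.3491
φ3=240.0° → target in arm frame (-0.0095, -0.0798)
  A=0.1495, B=-0.1933, C=(l²−L²−A²−y'²−z²)/(2L)=0.0116
  θ3 = atan2(B,A) + arccos(C/0.2443) = 0.6105

θ₁ = 1.0475, θ₂ = -0.3491, θ₃ = 0.6105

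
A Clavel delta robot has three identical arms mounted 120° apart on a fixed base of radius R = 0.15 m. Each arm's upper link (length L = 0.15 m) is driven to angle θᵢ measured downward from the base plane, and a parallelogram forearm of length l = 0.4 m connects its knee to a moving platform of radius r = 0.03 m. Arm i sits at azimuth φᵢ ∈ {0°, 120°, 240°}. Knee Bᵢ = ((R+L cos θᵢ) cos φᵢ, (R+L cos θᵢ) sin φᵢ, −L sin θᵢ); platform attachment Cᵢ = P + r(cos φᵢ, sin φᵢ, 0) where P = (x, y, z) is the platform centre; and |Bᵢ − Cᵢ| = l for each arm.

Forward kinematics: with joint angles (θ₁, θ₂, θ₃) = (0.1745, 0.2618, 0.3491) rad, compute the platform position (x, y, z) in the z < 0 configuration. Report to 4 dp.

(0.0176, 0.0104, -0.3380)

S1 = (0.2677·cos0.0°, 0.2677·sin0.0°, -0.0260) = (0.2677, 0.0000, -0.0260)
arm 2 at φ=120.0°: e+L cos θ2 = 0.2649;  S2 = (-0.1324, 0.2294, -0.0388)
φ3=240.0°: virtual centre (-0.1305, -0.2260, -0.0513), radius l
|S₂|²−|S₁|² = -0.0007;  |S₃|²−|S₁|² = -0.0016
linear system: -0.8003x+0.4588y = -0.0007−-0.0256z; -0.7964x+-0.4520y = -0.0016−-0.0505z
Cramer: x(z) = 0.0014-0.0478z;  y(z) = 0.0010-0.0276z
sphere 1 gives Az²+Bz+C=0 with A=1.0030, B=0.0775, C=-0.0884;  B²−4AC=0.3608;  roots -0.3380, 0.2608;  negative root z = -0.3380
x = 0.0176, y = 0.0104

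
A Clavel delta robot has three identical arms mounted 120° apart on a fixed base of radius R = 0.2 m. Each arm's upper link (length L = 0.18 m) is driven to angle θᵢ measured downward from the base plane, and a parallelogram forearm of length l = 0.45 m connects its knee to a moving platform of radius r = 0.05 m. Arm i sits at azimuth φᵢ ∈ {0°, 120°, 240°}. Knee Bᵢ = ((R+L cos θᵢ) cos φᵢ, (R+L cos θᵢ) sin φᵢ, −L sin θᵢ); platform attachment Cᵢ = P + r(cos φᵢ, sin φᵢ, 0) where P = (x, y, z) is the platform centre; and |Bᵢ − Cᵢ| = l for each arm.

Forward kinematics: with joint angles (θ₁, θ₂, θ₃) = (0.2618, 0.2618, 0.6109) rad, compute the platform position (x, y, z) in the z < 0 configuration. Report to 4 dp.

(0.0279, 0.0483, -0.3821)

φ1=0.0°: virtual centre (0.3239, 0.0000, -0.0466), radius l
S2 = (0.3239·cos120.0°, 0.3239·sin120.0°, -0.0466) = (-0.1619, 0.2805, -0.0466)
arm 3 at φ=240.0°: e+L cos θ3 = 0.2974;  S3 = (-0.1487, -0.2576, -0.1032)
eliminate P² terms by subtracting sphere 1 from 2 and 3
linear system: -0.9716x+0.5610y = 0.0000−0.0000z; -0.9452x+-0.5152y = -0.0079−-0.1133z
Cramer: x(z) = 0.0043-0.0617z;  y(z) = 0.0075-0.1068z
sphere 1 gives Az²+Bz+C=0 with A=1.0152, B=0.1310, C=-0.0982;  B²−4AC=0.4158;  roots -0.3821, 0.2531;  negative root z = -0.3821
x = 0.0279, y = 0.0483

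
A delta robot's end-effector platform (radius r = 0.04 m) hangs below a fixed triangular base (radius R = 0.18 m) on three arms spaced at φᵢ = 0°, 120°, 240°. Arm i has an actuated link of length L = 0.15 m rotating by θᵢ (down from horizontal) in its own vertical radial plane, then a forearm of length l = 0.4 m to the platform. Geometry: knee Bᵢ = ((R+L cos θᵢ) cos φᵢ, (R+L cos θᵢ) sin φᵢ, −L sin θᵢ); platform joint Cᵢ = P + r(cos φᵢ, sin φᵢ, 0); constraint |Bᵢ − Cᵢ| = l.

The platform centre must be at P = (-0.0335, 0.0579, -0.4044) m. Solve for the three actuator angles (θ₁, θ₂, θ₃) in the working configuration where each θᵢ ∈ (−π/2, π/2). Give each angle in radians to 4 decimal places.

θ₁ = 0.8728, θ₂ = 0.4362, θ₃ = 0.8724

arm 1 (φ=0.0°): x'=-0.0335, y'=0.0579
  A=0.1735, B=-0.4044, C=(l²−L²−A²−y'²−z²)/(2L)=-0.1983
  γ=atan2(-0.4044,0.1735)=-1.1655;  ψ=arccos(-0.4507)=2.0383;  θ1=γ+ψ≈0.8728
rotate P by −φ2: (0.0669, 0.0001, -0.4044)
  e−x'=0.0731;  (l²−L²−(e−x')²−y'²−z²)/2L = -0.1046
  √(A²+B²)=0.4110;  θ2 = -1.3919+1.8282 ≈ 0.4362
rotate P by −φ3: (-0.0334, -0.0580, -0.4044)
  A cos θ + B sin θ = C:  0.1734·cos θ + -0.4044·sin θ = -0.1982
  γ=atan2(-0.4044,0.1734)=-1.1657;  ψ=arccos(-0.4505)=2.0381;  θ3=γ+ψ≈0.8724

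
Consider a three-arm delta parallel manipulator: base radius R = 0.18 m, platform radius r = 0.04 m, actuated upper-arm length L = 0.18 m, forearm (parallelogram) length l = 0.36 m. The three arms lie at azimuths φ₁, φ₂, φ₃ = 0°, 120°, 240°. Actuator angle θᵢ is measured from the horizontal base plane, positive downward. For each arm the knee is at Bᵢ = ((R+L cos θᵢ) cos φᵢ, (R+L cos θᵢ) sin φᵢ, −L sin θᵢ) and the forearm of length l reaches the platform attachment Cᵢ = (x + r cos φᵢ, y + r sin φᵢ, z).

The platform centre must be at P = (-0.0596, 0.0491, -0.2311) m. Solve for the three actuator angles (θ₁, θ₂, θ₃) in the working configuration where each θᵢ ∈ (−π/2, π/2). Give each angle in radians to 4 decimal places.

θ₁ = 0.6984, θ₂ = -0.1750, θ₃ = 0.4363

rotate P by −φ1: (-0.0596, 0.0491, -0.2311)
  A=0.1996, B=-0.2311, C=(l²−L²−A²−y'²−z²)/(2L)=0.0043
  θ1 = atan2(B,A) + arccos(C/0.3054) = 0.6984
arm 2 (φ=120.0°): x'=0.0723, y'=0.0271
  A cos θ + B sin θ = C:  0.0677·cos θ + -0.2311·sin θ = 0.1069
  √(A²+B²)=0.2408;  θ2 = -1.2859+1.1109 ≈ -0.1750
rotate P by −φ3: (-0.0127, -0.0762, -0.2311)
  A cos θ + B sin θ = C:  0.1527·cos θ + -0.2311·sin θ = 0.0407
  γ=atan2(-0.2311,0.1527)=-0.9868;  ψ=arccos(0.1471)=1.4232;  θ3=γ+ψ≈0.4363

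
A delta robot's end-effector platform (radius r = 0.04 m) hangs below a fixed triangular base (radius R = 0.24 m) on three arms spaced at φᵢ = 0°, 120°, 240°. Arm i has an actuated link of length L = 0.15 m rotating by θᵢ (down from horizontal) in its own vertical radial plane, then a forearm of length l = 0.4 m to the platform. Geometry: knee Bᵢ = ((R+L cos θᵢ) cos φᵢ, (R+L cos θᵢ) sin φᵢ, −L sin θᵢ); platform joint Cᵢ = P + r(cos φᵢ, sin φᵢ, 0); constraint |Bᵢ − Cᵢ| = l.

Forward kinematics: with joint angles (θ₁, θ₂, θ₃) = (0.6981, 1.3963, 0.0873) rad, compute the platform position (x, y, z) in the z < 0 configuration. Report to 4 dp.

(0.0167, -0.1391, -0.3239)

arm 1 at φ=0.0°: e+L cos θ1 = 0.3149;  S1 = (0.3149, 0.0000, -0.0964)
arm 2 at φ=120.0°: e+L cos θ2 = 0.2260;  S2 = (-0.1130, 0.1958, -0.1477)
φ3=240.0°: virtual centre (-0.1747, -0.3026, -0.0131), radius l
subtract pairs → two planes through P
linear system: -0.8559x+0.3915y = -0.0355−-0.1026z; -0.9792x+-0.6052y = 0.0138−0.1667z
Cramer: x(z) = 0.0179+0.0035z;  y(z) = -0.0517+0.2697z
quadratic in z: (1.0728)z²+(0.1628)z+(-0.0598)=0, √Δ=0.5321 → z ∈ {-0.3239, 0.1721}; z = -0.3239 (taking z<0)
x = 0.0167, y = -0.1391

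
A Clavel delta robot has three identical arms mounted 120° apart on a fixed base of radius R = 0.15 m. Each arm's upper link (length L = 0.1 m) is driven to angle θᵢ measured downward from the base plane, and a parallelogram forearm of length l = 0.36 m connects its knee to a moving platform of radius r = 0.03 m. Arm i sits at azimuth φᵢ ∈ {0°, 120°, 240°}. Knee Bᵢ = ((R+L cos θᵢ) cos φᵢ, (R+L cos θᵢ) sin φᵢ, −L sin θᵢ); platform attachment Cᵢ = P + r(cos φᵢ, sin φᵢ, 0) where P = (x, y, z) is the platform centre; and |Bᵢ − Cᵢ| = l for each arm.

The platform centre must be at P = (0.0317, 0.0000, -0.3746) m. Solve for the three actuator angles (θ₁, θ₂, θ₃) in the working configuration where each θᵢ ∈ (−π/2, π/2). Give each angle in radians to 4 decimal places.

θ₁ = 0.6111, θ₂ = 0.8728, θ₃ = 0.8728

φ1=0.0° → target in arm frame (0.0317, 0.0000)
  A cos θ + B sin θ = C:  0.0883·cos θ + -0.3746·sin θ = -0.1426
  θ1 = atan2(B,A) + arccos(C/0.3849) = 0.6111
φ2=120.0° → target in arm frame (-0.0158, -0.0275)
  e−x'=0.1358;  (l²−L²−(e−x')²−y'²−z²)/2L = -0.1997
  θ2 = atan2(B,A) + arccos(C/0.3985) = 0.8728
φ3=240.0° → target in arm frame (-0.0159, 0.0275)
  A=0.1358, B=-0.3746, C=(l²−L²−A²−y'²−z²)/(2L)=-0.1997
  √(A²+B²)=0.3985;  θ3 = -1.2229+2.0957 ≈ 0.8728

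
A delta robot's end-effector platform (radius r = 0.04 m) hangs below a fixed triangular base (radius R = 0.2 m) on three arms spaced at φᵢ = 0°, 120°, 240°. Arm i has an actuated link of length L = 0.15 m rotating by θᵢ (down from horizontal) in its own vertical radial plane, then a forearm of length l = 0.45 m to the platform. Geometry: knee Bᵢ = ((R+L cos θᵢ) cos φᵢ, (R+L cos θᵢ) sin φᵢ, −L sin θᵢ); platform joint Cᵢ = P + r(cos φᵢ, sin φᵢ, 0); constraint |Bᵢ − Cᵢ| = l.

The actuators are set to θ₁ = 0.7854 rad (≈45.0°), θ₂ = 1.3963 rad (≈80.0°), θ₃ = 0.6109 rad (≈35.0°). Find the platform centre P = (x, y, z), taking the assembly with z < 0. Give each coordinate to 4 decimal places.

(0.0393, -0.1153, -0.4772)

arm 1 at φ=0.0°: e+L cos θ1 = 0.2661;  centre 1 = (0.2661, 0.0000, -0.1061)
centre 2 = (0.1860·cos120.0°, 0.1860·sin120.0°, -0.1477) = (-0.0930, 0.1611, -0.1477)
arm 3 at φ=240.0°: e+L cos θ3 = 0.2829;  centre 3 = (-0.1414, -0.2450, -0.0860)
eliminate P² terms by subtracting sphere 1 from 2 and 3
plane₁₂: -0.7182x+0.3222y+-0.0833z = -0.0256
Cramer: x(z) = 0.0176-0.0454z;  y(z) = -0.0402+0.1573z
quadratic in z: (1.0268)z²+(0.2220)z+(-0.1279)=0, √Δ=0.7580 → z ∈ {-0.4772, 0.2610}; z = -0.4772 (taking z<0)
x = 0.0393, y = -0.1153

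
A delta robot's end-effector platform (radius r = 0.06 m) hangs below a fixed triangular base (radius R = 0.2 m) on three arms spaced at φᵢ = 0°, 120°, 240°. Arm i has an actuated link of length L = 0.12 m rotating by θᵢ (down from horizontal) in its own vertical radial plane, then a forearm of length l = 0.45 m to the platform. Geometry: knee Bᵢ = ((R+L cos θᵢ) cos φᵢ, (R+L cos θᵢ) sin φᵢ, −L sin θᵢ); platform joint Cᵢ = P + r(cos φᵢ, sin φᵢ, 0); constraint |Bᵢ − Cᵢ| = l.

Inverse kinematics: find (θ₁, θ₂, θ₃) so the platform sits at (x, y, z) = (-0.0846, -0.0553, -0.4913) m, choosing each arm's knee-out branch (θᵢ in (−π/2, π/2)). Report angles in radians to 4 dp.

θ₁ = 1.3965, θ₂ = 1.0473, θ₃ = 0.6108

φ1=0.0° → target in arm frame (-0.0846, -0.0553)
  A cos θ + B sin θ = C:  0.2246·cos θ + -0.4913·sin θ = -0.4449
  θ1 = atan2(B,A) + arccos(C/0.5402) = 1.3965
arm 2 (φ=120.0°): x'=-0.0056, y'=0.1009
  e−x'=0.1456;  (l²−L²−(e−x')²−y'²−z²)/2L = -0.3527
  √(A²+B²)=0.5124;  θ2 = -1.2827+2.3300 ≈ 1.0473
φ3=240.0° → target in arm frame (0.0902, -0.0456)
  A cos θ + B sin θ = C:  0.0498·cos θ + -0.4913·sin θ = -0.2410
  √(A²+B²)=0.4938;  θ3 = -1.4698+2.0806 ≈ 0.6108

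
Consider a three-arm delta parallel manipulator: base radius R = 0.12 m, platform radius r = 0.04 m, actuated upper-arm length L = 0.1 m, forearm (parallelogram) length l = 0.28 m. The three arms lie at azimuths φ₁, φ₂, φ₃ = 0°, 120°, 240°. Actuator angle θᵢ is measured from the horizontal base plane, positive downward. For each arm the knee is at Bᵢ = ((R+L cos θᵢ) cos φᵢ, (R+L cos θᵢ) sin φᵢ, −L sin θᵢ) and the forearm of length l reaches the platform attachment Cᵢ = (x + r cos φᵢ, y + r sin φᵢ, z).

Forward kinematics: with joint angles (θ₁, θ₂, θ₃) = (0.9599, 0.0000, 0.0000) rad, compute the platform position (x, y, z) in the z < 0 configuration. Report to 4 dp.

(-0.0987, 0.0000, -0.2324)

arm 1 at φ=0.0°: e+L cos θ1 = 0.1374;  S1 = (0.1374, 0.0000, -0.0819)
φ2=120.0°: virtual centre (-0.0900, 0.1559, 0.0000), radius l
S3 = (0.1800·cos240.0°, 0.1800·sin240.0°, 0.0000) = (-0.0900, -0.1559, 0.0000)
|S₂|²−|S₁|² = 0.0068;  |S₃|²−|S₁|² = 0.0068
[-0.4547 0.3118 0.1638]·P = 0.0068;  [-0.4547 -0.3118 0.1638]·P = 0.0068
det = 0.2835;  x = -0.0150+0.3603z,  y = 0.0000+0.0000z
sphere 1 gives Az²+Bz+C=0 with A=1.1298, B=0.0540, C=-0.0485;  B²−4AC=0.2220;  roots -0.2324, 0.1846;  negative root z = -0.2324
x = -0.0987, y = 0.0000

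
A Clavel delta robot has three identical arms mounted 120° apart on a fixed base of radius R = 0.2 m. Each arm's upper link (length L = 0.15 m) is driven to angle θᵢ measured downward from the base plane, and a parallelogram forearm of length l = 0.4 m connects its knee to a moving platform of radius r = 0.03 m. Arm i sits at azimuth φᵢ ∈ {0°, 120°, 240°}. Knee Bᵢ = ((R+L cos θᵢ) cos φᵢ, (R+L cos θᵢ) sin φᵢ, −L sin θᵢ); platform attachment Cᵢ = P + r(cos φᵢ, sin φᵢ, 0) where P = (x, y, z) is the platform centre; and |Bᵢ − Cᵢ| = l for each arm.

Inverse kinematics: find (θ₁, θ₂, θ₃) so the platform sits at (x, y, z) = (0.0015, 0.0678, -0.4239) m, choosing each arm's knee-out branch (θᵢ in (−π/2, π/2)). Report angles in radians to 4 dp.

θ₁ = 0.9600, θ₂ = 0.6980, θ₃ = 1.2213

rotate P by −φ1: (0.0015, 0.0678, -0.4239)
  e−x'=0.1685;  (l²−L²−(e−x')²−y'²−z²)/2L = -0.2506
  θ1 = atan2(B,A) + arccos(C/0.4562) = 0.9600
rotate P by −φ2: (0.0580, -0.0352, -0.4239)
  A=0.1120, B=-0.4239, C=(l²−L²−A²−y'²−z²)/(2L)=-0.1866
  θ2 = atan2(B,A) + arccos(C/0.4385) = 0.6980
arm 3 (φ=240.0°): x'=-0.0595, y'=-0.0326
  A=0.2295, B=-0.4239, C=(l²−L²−A²−y'²−z²)/(2L)=-0.3197
  γ=atan2(-0.4239,0.2295)=-1.0746;  ψ=arccos(-0.6632)=2.2959;  θ3=γ+ψ≈1.2213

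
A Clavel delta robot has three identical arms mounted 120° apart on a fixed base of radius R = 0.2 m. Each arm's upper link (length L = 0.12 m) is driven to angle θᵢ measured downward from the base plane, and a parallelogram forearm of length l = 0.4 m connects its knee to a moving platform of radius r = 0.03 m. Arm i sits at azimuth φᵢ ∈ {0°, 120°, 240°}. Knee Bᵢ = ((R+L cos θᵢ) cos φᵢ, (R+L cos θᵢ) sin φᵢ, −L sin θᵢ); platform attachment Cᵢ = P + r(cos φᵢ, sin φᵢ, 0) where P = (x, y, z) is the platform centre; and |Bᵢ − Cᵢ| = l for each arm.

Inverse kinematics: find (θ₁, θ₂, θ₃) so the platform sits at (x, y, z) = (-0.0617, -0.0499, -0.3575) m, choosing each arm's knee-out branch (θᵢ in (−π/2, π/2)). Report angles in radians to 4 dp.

θ₁ = 0.9599, θ₂ = 0.6980, θ₃ = 0.1745

rotate P by −φ1: (-0.0617, -0.0499, -0.3575)
  e−x'=0.2317;  (l²−L²−(e−x')²−y'²−z²)/2L = -0.1599
  √(A²+B²)=0.4260;  θ1 = -0.9957+1.9556 ≈ 0.9599
rotate P by −φ2: (-0.0124, 0.0784, -0.3575)
  A cos θ + B sin θ = C:  0.1824·cos θ + -0.3575·sin θ = -0.0900
  θ2 = atan2(B,A) + arccos(C/0.4013) = 0.6980
arm 3 (φ=240.0°): x'=0.0741, y'=-0.0285
  A cos θ + B sin θ = C:  0.0959·cos θ + -0.3575·sin θ = 0.0324
  γ=atan2(-0.3575,0.0959)=-1.3086;  ψ=arccos(0.0876)=1.4831;  θ3=γ+ψ≈0.1745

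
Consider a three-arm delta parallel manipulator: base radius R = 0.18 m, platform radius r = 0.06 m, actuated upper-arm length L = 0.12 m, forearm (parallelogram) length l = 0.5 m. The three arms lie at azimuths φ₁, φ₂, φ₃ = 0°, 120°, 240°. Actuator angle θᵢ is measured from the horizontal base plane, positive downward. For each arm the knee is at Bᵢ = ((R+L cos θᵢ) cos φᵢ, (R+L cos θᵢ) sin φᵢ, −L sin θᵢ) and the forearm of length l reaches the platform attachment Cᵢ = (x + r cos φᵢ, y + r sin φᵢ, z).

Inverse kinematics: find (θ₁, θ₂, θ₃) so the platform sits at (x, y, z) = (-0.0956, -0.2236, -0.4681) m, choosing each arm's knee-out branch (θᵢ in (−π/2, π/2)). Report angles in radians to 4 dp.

θ₁ = 1.1350, θ₂ = 1.3096, θ₃ = -0.2615

arm 1 (φ=0.0°): x'=-0.0956, y'=-0.2236
  A=0.2156, B=-0.4681, C=(l²−L²−A²−y'²−z²)/(2L)=-0.3333
  √(A²+B²)=0.5154;  θ1 = -1.1392+2.2741 ≈ 1.1350
rotate P by −φ2: (-0.1458, 0.1946, -0.4681)
  A=0.2658, B=-0.4681, C=(l²−L²−A²−y'²−z²)/(2L)=-0.3836
  θ2 = atan2(B,A) + arccos(C/0.5383) = 1.3096
φ3=240.0° → target in arm frame (0.2414, 0.0290)
  A cos θ + B sin θ = C:  -0.1214·cos θ + -0.4681·sin θ = 0.0037
  γ=atan2(-0.4681,-0.1214)=-1.8246;  ψ=arccos(0.0077)=1.5631;  θ3=γ+ψ≈-0.2615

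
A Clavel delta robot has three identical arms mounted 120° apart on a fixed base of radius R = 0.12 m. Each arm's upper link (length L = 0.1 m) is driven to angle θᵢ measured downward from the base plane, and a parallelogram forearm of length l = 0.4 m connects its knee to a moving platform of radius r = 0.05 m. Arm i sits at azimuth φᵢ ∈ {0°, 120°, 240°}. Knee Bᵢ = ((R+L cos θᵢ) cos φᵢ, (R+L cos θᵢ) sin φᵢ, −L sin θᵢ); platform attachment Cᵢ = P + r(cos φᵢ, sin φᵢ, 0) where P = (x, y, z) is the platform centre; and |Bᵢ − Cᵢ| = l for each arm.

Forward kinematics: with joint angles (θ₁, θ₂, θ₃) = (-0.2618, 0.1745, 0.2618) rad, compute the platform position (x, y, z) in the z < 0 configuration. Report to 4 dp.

(0.0684, 0.0113, -0.3617)

φ1=0.0°: virtual centre (0.1666, 0.0000, 0.0259), radius l
O2 = (0.1685·cos120.0°, 0.1685·sin120.0°, -0.0174) = (-0.0842, 0.1459, -0.0174)
arm 3 at φ=240.0°: (R−r)+L cos θ3 = 0.1666;  O3 = (-0.0833, -0.1443, -0.0259)
eliminate P² terms by subtracting sphere 1 from 2 and 3
plane₁₂: -0.5017x+0.2918y+-0.0865z = 0.0003
Cramer: x(z) = -0.0003-0.1898z;  y(z) = 0.0005-0.0300z
quadratic in z: (1.0369)z²+(0.0116)z+(-0.1315)=0, √Δ=0.7386 → z ∈ {-0.3617, 0.3506}; z = -0.3617 (taking z<0)
x = 0.0684, y = 0.0113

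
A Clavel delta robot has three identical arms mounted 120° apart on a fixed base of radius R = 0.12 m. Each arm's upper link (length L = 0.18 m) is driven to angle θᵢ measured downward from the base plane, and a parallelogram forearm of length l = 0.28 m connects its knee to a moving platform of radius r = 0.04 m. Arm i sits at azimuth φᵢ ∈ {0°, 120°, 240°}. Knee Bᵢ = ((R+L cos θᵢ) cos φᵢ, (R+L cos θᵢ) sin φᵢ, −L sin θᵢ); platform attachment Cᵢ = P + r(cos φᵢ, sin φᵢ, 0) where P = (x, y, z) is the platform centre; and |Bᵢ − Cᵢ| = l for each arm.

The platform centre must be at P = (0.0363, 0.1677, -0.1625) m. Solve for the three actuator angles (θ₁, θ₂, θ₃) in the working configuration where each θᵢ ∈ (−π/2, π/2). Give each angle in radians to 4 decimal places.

arm 1 (φ=0.0°): x'=0.0363, y'=0.1677
  e−x'=0.0437;  (l²−L²−(e−x')²−y'²−z²)/2L = -0.0290
  θ1 = atan2(B,A) + arccos(C/0.1683) = 0.4359
arm 2 (φ=120.0°): x'=0.1271, y'=-0.1153
  A=-0.0471, B=-0.1625, C=(l²−L²−A²−y'²−z²)/(2L)=0.0113
  √(A²+B²)=0.1692;  θ2 = -1.8528+1.5037 ≈ -0.3492
rotate P by −φ3: (-0.1634, -0.0524, -0.1625)
  A=0.2434, B=-0.1625, C=(l²−L²−A²−y'²−z²)/(2L)=-0.1177
  θ3 = atan2(B,A) + arccos(C/0.2926) = 1.3962

θ₁ = 0.4359, θ₂ = -0.3492, θ₃ = 1.3962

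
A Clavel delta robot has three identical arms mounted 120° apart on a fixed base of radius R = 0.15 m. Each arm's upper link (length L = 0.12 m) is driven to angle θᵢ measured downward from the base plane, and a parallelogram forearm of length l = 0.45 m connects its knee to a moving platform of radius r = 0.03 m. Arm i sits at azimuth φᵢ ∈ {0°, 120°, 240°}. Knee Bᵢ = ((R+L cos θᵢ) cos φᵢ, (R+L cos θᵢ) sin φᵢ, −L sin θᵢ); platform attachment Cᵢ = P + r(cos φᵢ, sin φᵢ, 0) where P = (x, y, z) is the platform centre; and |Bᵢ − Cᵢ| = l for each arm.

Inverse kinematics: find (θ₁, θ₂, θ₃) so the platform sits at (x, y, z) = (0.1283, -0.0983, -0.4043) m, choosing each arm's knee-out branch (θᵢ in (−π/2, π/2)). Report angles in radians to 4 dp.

θ₁ = -0.1748, θ₂ = 1.0471, θ₃ = 0.3490

arm 1 (φ=0.0°): x'=0.1283, y'=-0.0983
  A cos θ + B sin θ = C:  -0.0083·cos θ + -0.4043·sin θ = 0.0621
  √(A²+B²)=0.4044;  θ1 = -1.5913+1.4166 ≈ -0.1748
arm 2 (φ=120.0°): x'=-0.1493, y'=-0.0620
  A=0.2693, B=-0.4043, C=(l²−L²−A²−y'²−z²)/(2L)=-0.2155
  θ2 = atan2(B,A) + arccos(C/0.4858) = 1.0471
φ3=240.0° → target in arm frame (0.0210, 0.1603)
  A cos θ + B sin θ = C:  0.0990·cos θ + -0.4043·sin θ = -0.0452
  √(A²+B²)=0.4162;  θ3 = -1.3306+1.6796 ≈ 0.3490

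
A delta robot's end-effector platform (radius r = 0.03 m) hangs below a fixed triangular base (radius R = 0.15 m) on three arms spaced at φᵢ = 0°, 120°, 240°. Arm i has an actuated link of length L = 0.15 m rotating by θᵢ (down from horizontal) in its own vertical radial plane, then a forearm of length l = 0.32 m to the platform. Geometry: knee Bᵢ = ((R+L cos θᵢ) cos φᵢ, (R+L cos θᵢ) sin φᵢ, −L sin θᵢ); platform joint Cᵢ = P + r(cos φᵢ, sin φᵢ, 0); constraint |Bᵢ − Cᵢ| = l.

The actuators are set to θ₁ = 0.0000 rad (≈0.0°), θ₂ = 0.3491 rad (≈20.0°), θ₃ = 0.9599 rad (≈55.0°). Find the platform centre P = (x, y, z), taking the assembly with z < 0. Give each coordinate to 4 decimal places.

φ1=0.0°: virtual centre (0.2700, 0.0000, 0.0000), radius l
centre 2 = (0.2610·cos120.0°, 0.2610·sin120.0°, -0.0513) = (-0.1305, 0.2260, -0.0513)
centre 3 = (0.2060·cos240.0°, 0.2060·sin240.0°, -0.1229) = (-0.1030, -0.1784, -0.1229)
|centre ₂|²−|centre ₁|² = -0.0022;  |centre ₃|²−|centre ₁|² = -0.0154
plane₁₂: -0.8010x+0.4520y+-0.1026z = -0.0022
det = 0.6230;  x = 0.0124+-0.2371z,  y = 0.0171+-0.1930z
into |P−centre ₁|² = l²: 1.0935z² + 0.1155z + -0.0357 = 0;  Δ = 0.1697;  z = -0.2412 or 0.1355 → z<0 root = -0.2412
x = 0.0695, y = 0.0637

(0.0695, 0.0637, -0.2412)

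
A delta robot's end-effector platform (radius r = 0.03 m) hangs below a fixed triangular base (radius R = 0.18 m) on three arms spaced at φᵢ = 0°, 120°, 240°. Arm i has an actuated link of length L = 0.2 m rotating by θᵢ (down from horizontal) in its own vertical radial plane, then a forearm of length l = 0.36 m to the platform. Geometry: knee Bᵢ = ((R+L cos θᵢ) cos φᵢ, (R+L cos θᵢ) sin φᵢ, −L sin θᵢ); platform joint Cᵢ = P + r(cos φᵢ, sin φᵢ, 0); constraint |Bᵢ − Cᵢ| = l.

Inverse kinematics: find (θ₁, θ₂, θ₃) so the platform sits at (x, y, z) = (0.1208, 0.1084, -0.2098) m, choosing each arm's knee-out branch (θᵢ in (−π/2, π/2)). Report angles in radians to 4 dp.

arm 1 (φ=0.0°): x'=0.1208, y'=0.1084
  A=0.0292, B=-0.2098, C=(l²−L²−A²−y'²−z²)/(2L)=0.0825
  θ1 = atan2(B,A) + arccos(C/0.2118) = -0.2615
arm 2 (φ=120.0°): x'=0.0335, y'=-0.1588
  A cos θ + B sin θ = C:  0.1165·cos θ + -0.2098·sin θ = 0.0170
  θ2 = atan2(B,A) + arccos(C/0.2400) = 0.4363
φ3=240.0° → target in arm frame (-0.1543, 0.0504)
  e−x'=0.3043;  (l²−L²−(e−x')²−y'²−z²)/2L = -0.1239
  √(A²+B²)=0.3696;  θ3 = -0.6036+1.9125 ≈ 1.3089

θ₁ = -0.2615, θ₂ = 0.4363, θ₃ = 1.3089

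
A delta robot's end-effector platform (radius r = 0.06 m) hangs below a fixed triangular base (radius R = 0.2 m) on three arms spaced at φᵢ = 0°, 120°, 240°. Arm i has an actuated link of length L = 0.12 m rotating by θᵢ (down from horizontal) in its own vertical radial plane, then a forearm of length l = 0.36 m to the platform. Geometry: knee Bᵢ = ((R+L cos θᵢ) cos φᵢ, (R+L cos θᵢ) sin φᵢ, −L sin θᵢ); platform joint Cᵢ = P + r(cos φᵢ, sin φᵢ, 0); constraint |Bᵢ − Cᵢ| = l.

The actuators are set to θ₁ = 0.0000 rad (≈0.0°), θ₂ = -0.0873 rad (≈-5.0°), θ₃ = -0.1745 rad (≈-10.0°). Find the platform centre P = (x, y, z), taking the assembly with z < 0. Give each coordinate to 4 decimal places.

arm 1 at φ=0.0°: (R−r)+L cos θ1 = 0.2600;  S1 = (0.2600, 0.0000, 0.0000)
arm 2 at φ=120.0°: (R−r)+L cos θ2 = 0.2595;  S2 = (-0.1298, 0.2248, 0.0105)
S3 = (0.2582·cos240.0°, 0.2582·sin240.0°, 0.0208) = (-0.1291, -0.2236, 0.0208)
eliminate P² terms by subtracting sphere 1 from 2 and 3
plane₁₂: -0.7795x+0.4495y+0.0209z = -0.0001
Cramer: x(z) = 0.0004+0.0402z;  y(z) = 0.0004+0.0232z
into |P−S₁|² = l²: 1.0022z² + -0.0209z + -0.0622 = 0;  Δ = 0.2498;  z = -0.2390 or 0.2598 → z<0 root = -0.2390
x = -0.0092, y = -0.0051

(-0.0092, -0.0051, -0.2390)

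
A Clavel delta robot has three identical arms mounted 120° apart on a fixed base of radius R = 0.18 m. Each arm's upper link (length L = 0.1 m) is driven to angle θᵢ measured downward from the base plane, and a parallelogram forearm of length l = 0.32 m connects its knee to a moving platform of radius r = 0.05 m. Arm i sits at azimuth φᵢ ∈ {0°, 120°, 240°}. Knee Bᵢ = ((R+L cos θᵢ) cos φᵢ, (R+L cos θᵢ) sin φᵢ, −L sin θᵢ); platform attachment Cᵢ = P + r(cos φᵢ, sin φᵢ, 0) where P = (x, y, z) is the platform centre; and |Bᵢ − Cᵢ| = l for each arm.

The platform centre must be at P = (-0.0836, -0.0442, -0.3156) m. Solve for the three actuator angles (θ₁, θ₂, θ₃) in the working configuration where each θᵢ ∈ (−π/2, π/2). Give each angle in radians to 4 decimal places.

φ1=0.0° → target in arm frame (-0.0836, -0.0442)
  A cos θ + B sin θ = C:  0.2136·cos θ + -0.3156·sin θ = -0.2739
  √(A²+B²)=0.3811;  θ1 = -0.9758+2.3728 ≈ 1.3970
rotate P by −φ2: (0.0035, 0.0945, -0.3156)
  e−x'=0.1265;  (l²−L²−(e−x')²−y'²−z²)/2L = -0.1607
  γ=atan2(-0.3156,0.1265)=-1.1896;  ψ=arccos(-0.4725)=2.0629;  θ2=γ+ψ≈0.8733
arm 3 (φ=240.0°): x'=0.0801, y'=-0.0503
  e−x'=0.0499;  (l²−L²−(e−x')²−y'²−z²)/2L = -0.0611
  γ=atan2(-0.3156,0.0499)=-1.4139;  ψ=arccos(-0.1913)=1.7633;  θ3=γ+ψ≈0.3494

θ₁ = 1.3970, θ₂ = 0.8733, θ₃ = 0.3494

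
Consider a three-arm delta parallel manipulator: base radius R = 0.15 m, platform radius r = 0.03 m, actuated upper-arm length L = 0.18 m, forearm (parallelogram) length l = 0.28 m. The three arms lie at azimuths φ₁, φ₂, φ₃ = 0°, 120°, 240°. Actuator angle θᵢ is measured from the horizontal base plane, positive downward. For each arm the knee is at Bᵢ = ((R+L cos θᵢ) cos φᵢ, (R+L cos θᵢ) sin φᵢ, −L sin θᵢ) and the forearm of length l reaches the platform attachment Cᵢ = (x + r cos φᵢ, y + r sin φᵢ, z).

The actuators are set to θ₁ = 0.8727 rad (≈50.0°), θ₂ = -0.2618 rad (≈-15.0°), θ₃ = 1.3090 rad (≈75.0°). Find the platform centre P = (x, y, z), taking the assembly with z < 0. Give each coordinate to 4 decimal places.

φ1=0.0°: virtual centre (0.2357, 0.0000, -0.1379), radius l
φ2=120.0°: virtual centre (-0.1469, 0.2545, 0.0466), radius l
O3 = (0.1666·cos240.0°, 0.1666·sin240.0°, -0.1739) = (-0.0833, -0.1443, -0.1739)
|O₂|²−|O₁|² = 0.0140;  |O₃|²−|O₁|² = -0.0166
linear system: -0.7653x+0.5090y = 0.0140−0.3690z; -0.6380x+-0.2885y = -0.0166−-0.0719z
Cramer: x(z) = 0.0081+0.1280z;  y(z) = 0.0396-0.5324z
into |P−O₁|² = l²: 1.2999z² + 0.1753z + -0.0060 = 0;  Δ = 0.0620;  z = -0.1632 or 0.0283 → z<0 root = -0.1632
x = -0.0128, y = 0.1265

(-0.0128, 0.1265, -0.1632)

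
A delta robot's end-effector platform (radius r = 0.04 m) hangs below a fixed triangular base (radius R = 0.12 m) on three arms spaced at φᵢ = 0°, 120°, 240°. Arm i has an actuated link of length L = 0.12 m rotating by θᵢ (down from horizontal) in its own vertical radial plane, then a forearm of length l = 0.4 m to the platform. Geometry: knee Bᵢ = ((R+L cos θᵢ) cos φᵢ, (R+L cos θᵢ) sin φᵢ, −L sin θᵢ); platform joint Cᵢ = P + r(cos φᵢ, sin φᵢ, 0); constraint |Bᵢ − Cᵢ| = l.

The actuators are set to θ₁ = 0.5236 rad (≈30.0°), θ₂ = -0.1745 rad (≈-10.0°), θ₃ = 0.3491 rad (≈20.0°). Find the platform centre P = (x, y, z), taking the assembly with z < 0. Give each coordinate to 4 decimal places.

(-0.0672, 0.0673, -0.3640)

φ1=0.0°: virtual centre (0.1839, 0.0000, -0.0600), radius l
φ2=120.0°: virtual centre (-0.0991, 0.1716, 0.0208), radius l
φ3=240.0°: virtual centre (-0.0964, -0.1669, -0.0410), radius l
|S₂|²−|S₁|² = 0.0023;  |S₃|²−|S₁|² = 0.0014
linear system: -0.5660x+0.3433y = 0.0023−0.1617z; -0.5606x+-0.3339y = 0.0014−0.0379z
det = 0.3814;  x = -0.0033+0.1756z,  y = 0.0013+-0.1814z
into |P−S₁|² = l²: 1.0637z² + 0.0538z + -0.1214 = 0;  Δ = 0.5193;  z = -0.3640 or 0.3134 → z<0 root = -0.3640
x = -0.0672, y = 0.0673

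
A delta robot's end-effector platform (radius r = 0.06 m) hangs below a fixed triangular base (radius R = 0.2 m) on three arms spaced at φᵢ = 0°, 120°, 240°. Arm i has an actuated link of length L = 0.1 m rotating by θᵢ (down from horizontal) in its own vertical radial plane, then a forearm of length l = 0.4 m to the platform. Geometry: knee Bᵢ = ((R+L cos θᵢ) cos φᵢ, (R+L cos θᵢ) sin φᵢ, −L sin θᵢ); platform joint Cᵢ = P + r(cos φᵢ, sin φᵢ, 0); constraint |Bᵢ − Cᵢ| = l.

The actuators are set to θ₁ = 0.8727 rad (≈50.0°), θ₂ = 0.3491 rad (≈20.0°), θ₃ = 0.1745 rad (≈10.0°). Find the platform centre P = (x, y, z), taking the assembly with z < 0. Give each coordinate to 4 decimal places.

(-0.0715, -0.0162, -0.3659)

φ1=0.0°: virtual centre (0.2043, 0.0000, -0.0766), radius l
φ2=120.0°: virtual centre (-0.1170, 0.2026, -0.0342), radius l
arm 3 at φ=240.0°: ρ3 = 0.2385;  O3 = (-0.1192, -0.2065, -0.0174)
subtract pairs → two planes through P
linear system: -0.6425x+0.4052y = 0.0083−0.0848z; -0.6470x+-0.4131y = 0.0096−0.1185z
det = 0.5276;  x = -0.0139+0.1574z,  y = -0.0015+0.0403z
sphere 1 gives Az²+Bz+C=0 with A=1.0264, B=0.0844, C=-0.1065;  B²−4AC=0.4446;  roots -0.3659, 0.2837;  negative root z = -0.3659
x = -0.0715, y = -0.0162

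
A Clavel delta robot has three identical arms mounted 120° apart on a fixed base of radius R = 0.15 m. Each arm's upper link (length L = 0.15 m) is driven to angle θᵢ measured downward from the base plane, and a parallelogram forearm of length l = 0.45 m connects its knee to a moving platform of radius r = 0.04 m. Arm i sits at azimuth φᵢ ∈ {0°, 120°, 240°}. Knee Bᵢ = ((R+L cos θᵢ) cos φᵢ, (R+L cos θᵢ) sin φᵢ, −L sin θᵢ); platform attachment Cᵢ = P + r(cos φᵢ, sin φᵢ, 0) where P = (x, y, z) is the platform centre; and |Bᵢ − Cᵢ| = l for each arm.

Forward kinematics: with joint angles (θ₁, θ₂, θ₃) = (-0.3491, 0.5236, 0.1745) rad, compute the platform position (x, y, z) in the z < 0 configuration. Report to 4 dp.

(0.1022, -0.0488, -0.3706)

arm 1 at φ=0.0°: (R−r)+L cos θ1 = 0.2510;  O1 = (0.2510, 0.0000, 0.0513)
O2 = (0.2399·cos120.0°, 0.2399·sin120.0°, -0.0750) = (-0.1200, 0.2078, -0.0750)
φ3=240.0°: virtual centre (-0.1289, -0.2232, -0.0260), radius l
|O₂|²−|O₁|² = -0.0024;  |O₃|²−|O₁|² = 0.0015
[-0.7418 0.4155 -0.2526]·P = -0.0024;  [-0.7596 -0.4464 -0.1547]·P = 0.0015
Cramer: x(z) = 0.0007-0.2737z;  y(z) = -0.0046+0.1193z
quadratic in z: (1.0892)z²+(0.0333)z+(-0.1372)=0, √Δ=0.7739 → z ∈ {-0.3706, 0.3400}; z = -0.3706 (taking z<0)
x = 0.1022, y = -0.0488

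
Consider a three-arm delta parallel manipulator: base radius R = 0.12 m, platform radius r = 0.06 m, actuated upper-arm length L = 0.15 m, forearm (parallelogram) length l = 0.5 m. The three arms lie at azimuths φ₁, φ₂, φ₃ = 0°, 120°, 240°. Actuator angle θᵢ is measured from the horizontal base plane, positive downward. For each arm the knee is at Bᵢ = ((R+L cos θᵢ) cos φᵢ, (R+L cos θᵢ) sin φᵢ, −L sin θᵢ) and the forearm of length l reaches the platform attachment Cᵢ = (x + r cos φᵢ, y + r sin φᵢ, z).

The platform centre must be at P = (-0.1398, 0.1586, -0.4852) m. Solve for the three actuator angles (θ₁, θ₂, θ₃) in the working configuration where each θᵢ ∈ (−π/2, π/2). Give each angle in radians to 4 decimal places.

arm 1 (φ=0.0°): x'=-0.1398, y'=0.1586
  A cos θ + B sin θ = C:  0.1998·cos θ + -0.4852·sin θ = -0.2433
  √(A²+B²)=0.5247;  θ1 = -1.1802+2.0530 ≈ 0.8728
rotate P by −φ2: (0.2073, 0.0418, -0.4852)
  A=-0.1473, B=-0.4852, C=(l²−L²−A²−y'²−z²)/(2L)=-0.1045
  √(A²+B²)=0.5071;  θ2 = -1.8654+1.7784 ≈ -0.0871
rotate P by −φ3: (-0.0675, -0.2004, -0.4852)
  e−x'=0.1275;  (l²−L²−(e−x')²−y'²−z²)/2L = -0.2144
  θ3 = atan2(B,A) + arccos(C/0.5017) = 0.6984

θ₁ = 0.8728, θ₂ = -0.0871, θ₃ = 0.6984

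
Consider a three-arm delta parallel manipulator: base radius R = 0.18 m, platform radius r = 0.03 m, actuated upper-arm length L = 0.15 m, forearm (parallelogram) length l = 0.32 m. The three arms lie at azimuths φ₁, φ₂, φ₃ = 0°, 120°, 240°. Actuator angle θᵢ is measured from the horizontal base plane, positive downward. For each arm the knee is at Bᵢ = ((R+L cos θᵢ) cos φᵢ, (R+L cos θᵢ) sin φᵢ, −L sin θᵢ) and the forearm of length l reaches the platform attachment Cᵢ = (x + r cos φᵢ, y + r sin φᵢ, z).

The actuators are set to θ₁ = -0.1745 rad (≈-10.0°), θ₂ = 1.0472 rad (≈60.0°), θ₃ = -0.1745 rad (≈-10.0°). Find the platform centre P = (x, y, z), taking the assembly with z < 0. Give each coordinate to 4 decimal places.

centre 1 = (0.2977·cos0.0°, 0.2977·sin0.0°, 0.0260) = (0.2977, 0.0000, 0.0260)
centre 2 = (0.2250·cos120.0°, 0.2250·sin120.0°, -0.1299) = (-0.1125, 0.1949, -0.1299)
centre 3 = (0.2977·cos240.0°, 0.2977·sin240.0°, 0.0260) = (-0.1489, -0.2578, 0.0260)
subtract pairs → two planes through P
[-0.8204 0.3897 -0.3119]·P = -0.0218;  [-0.8932 -0.5157 0.0000]·P = 0.0000
det = 0.7712;  x = 0.0146+-0.2086z,  y = -0.0253+0.3612z
sphere 1 gives Az²+Bz+C=0 with A=1.1740, B=0.0478, C=-0.0209;  B²−4AC=0.1005;  roots -0.1554, 0.1147;  negative root z = -0.1554
x = 0.0470, y = -0.0814

(0.0470, -0.0814, -0.1554)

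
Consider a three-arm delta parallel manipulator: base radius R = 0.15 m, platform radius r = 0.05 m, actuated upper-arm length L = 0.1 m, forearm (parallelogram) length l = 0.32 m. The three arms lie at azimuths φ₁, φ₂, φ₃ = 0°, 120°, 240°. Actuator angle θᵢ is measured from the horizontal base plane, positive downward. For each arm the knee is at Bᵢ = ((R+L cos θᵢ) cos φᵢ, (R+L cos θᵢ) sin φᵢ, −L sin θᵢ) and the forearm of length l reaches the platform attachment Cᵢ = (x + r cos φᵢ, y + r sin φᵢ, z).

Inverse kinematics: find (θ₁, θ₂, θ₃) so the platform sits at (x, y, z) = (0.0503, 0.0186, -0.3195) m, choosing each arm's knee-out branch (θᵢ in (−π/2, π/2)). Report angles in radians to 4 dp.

θ₁ = 0.3488, θ₂ = 0.6981, θ₃ = 0.8729

φ1=0.0° → target in arm frame (0.0503, 0.0186)
  A cos θ + B sin θ = C:  0.0497·cos θ + -0.3195·sin θ = -0.0625
  √(A²+B²)=0.3233;  θ1 = -1.4165+1.7653 ≈ 0.3488
φ2=120.0° → target in arm frame (-0.0090, -0.0529)
  A cos θ + B sin θ = C:  0.1090·cos θ + -0.3195·sin θ = -0.1218
  θ2 = atan2(B,A) + arccos(C/0.3376) = 0.6981
arm 3 (φ=240.0°): x'=-0.0413, y'=0.0343
  e−x'=0.1413;  (l²−L²−(e−x')²−y'²−z²)/2L = -0.1540
  γ=atan2(-0.3195,0.1413)=-1.1545;  ψ=arccos(-0.4410)=2.0275;  θ3=γ+ψ≈0.8729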